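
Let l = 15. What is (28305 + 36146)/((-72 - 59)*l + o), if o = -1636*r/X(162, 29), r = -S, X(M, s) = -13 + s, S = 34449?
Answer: 257804/14081781 ≈ 0.018308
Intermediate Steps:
r = -34449 (r = -1*34449 = -34449)
o = 14089641/4 (o = -1636*(-34449/(-13 + 29)) = -1636/(16*(-1/34449)) = -1636/(-16/34449) = -1636*(-34449/16) = 14089641/4 ≈ 3.5224e+6)
(28305 + 36146)/((-72 - 59)*l + o) = (28305 + 36146)/((-72 - 59)*15 + 14089641/4) = 64451/(-131*15 + 14089641/4) = 64451/(-1965 + 14089641/4) = 64451/(14081781/4) = 64451*(4/14081781) = 257804/14081781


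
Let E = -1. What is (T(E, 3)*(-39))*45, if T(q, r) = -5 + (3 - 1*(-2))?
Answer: 0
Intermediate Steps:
T(q, r) = 0 (T(q, r) = -5 + (3 + 2) = -5 + 5 = 0)
(T(E, 3)*(-39))*45 = (0*(-39))*45 = 0*45 = 0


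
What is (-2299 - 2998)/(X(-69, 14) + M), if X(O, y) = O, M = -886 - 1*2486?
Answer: 5297/3441 ≈ 1.5394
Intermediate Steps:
M = -3372 (M = -886 - 2486 = -3372)
(-2299 - 2998)/(X(-69, 14) + M) = (-2299 - 2998)/(-69 - 3372) = -5297/(-3441) = -5297*(-1/3441) = 5297/3441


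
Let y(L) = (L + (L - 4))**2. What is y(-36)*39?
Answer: 225264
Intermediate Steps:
y(L) = (-4 + 2*L)**2 (y(L) = (L + (-4 + L))**2 = (-4 + 2*L)**2)
y(-36)*39 = (4*(-2 - 36)**2)*39 = (4*(-38)**2)*39 = (4*1444)*39 = 5776*39 = 225264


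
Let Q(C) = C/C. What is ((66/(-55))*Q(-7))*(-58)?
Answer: 348/5 ≈ 69.600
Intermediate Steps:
Q(C) = 1
((66/(-55))*Q(-7))*(-58) = ((66/(-55))*1)*(-58) = ((66*(-1/55))*1)*(-58) = -6/5*1*(-58) = -6/5*(-58) = 348/5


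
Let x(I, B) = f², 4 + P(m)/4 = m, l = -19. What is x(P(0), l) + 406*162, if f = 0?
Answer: 65772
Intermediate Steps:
P(m) = -16 + 4*m
x(I, B) = 0 (x(I, B) = 0² = 0)
x(P(0), l) + 406*162 = 0 + 406*162 = 0 + 65772 = 65772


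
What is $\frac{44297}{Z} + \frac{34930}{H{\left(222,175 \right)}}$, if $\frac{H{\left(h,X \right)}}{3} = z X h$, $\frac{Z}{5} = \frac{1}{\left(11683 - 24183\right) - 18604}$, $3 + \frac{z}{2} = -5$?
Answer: $- \frac{7340992395763}{26640} \approx -2.7556 \cdot 10^{8}$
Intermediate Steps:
$z = -16$ ($z = -6 + 2 \left(-5\right) = -6 - 10 = -16$)
$Z = - \frac{5}{31104}$ ($Z = \frac{5}{\left(11683 - 24183\right) - 18604} = \frac{5}{-12500 - 18604} = \frac{5}{-31104} = 5 \left(- \frac{1}{31104}\right) = - \frac{5}{31104} \approx -0.00016075$)
$H{\left(h,X \right)} = - 48 X h$ ($H{\left(h,X \right)} = 3 - 16 X h = 3 \left(- 16 X h\right) = - 48 X h$)
$\frac{44297}{Z} + \frac{34930}{H{\left(222,175 \right)}} = \frac{44297}{- \frac{5}{31104}} + \frac{34930}{\left(-48\right) 175 \cdot 222} = 44297 \left(- \frac{31104}{5}\right) + \frac{34930}{-1864800} = - \frac{1377813888}{5} + 34930 \left(- \frac{1}{1864800}\right) = - \frac{1377813888}{5} - \frac{499}{26640} = - \frac{7340992395763}{26640}$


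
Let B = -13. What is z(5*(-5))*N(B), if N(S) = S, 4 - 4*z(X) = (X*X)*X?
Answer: -203177/4 ≈ -50794.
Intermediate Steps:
z(X) = 1 - X**3/4 (z(X) = 1 - X*X*X/4 = 1 - X**2*X/4 = 1 - X**3/4)
z(5*(-5))*N(B) = (1 - (5*(-5))**3/4)*(-13) = (1 - 1/4*(-25)**3)*(-13) = (1 - 1/4*(-15625))*(-13) = (1 + 15625/4)*(-13) = (15629/4)*(-13) = -203177/4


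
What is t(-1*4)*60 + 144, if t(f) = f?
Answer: -96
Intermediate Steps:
t(-1*4)*60 + 144 = -1*4*60 + 144 = -4*60 + 144 = -240 + 144 = -96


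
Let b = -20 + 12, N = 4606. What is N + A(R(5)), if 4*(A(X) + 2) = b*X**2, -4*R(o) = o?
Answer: 36807/8 ≈ 4600.9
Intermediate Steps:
b = -8
R(o) = -o/4
A(X) = -2 - 2*X**2 (A(X) = -2 + (-8*X**2)/4 = -2 - 2*X**2)
N + A(R(5)) = 4606 + (-2 - 2*(-1/4*5)**2) = 4606 + (-2 - 2*(-5/4)**2) = 4606 + (-2 - 2*25/16) = 4606 + (-2 - 25/8) = 4606 - 41/8 = 36807/8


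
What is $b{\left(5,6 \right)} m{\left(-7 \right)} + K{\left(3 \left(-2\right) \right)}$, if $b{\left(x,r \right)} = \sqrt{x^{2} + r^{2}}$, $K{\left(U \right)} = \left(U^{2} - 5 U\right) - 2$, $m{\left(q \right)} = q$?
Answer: $64 - 7 \sqrt{61} \approx 9.3282$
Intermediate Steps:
$K{\left(U \right)} = -2 + U^{2} - 5 U$
$b{\left(x,r \right)} = \sqrt{r^{2} + x^{2}}$
$b{\left(5,6 \right)} m{\left(-7 \right)} + K{\left(3 \left(-2\right) \right)} = \sqrt{6^{2} + 5^{2}} \left(-7\right) - \left(2 - 36 + 5 \cdot 3 \left(-2\right)\right) = \sqrt{36 + 25} \left(-7\right) - \left(-28 - 36\right) = \sqrt{61} \left(-7\right) + \left(-2 + 36 + 30\right) = - 7 \sqrt{61} + 64 = 64 - 7 \sqrt{61}$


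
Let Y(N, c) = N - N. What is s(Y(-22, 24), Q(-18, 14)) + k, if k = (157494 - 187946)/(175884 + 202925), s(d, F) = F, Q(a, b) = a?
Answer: -6849014/378809 ≈ -18.080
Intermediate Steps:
Y(N, c) = 0
k = -30452/378809 ≈ -0.080389
s(Y(-22, 24), Q(-18, 14)) + k = -18 - 30452/378809 = -6849014/378809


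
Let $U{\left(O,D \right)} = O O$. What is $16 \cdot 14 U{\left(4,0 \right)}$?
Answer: $3584$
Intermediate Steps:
$U{\left(O,D \right)} = O^{2}$
$16 \cdot 14 U{\left(4,0 \right)} = 16 \cdot 14 \cdot 4^{2} = 224 \cdot 16 = 3584$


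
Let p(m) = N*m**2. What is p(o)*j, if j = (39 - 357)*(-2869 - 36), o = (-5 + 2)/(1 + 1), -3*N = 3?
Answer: -4157055/2 ≈ -2.0785e+6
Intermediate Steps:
N = -1 (N = -1/3*3 = -1)
o = -3/2 ≈ -1.5000
p(m) = -m**2
j = 923790 (j = -318*(-2905) = 923790)
p(o)*j = -(-3/2)**2*923790 = -1*9/4*923790 = -9/4*923790 = -4157055/2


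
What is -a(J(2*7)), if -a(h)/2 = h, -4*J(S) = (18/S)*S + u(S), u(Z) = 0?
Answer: -9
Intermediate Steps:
J(S) = -9/2 (J(S) = -((18/S)*S + 0)/4 = -(18 + 0)/4 = -¼*18 = -9/2)
a(h) = -2*h
-a(J(2*7)) = -(-2)*(-9)/2 = -1*9 = -9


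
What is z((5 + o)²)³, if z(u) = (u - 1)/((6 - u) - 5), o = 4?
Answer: -1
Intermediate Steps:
z(u) = (-1 + u)/(1 - u)
z((5 + o)²)³ = (-1)³ = -1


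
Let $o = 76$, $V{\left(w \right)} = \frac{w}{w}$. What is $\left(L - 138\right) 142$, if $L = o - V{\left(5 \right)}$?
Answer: $-8946$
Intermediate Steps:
$V{\left(w \right)} = 1$
$L = 75$ ($L = 76 - 1 = 75$)
$\left(L - 138\right) 142 = \left(75 - 138\right) 142 = \left(-63\right) 142 = -8946$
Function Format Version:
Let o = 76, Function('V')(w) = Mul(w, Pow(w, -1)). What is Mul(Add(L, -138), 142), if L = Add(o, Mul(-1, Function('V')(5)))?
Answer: -8946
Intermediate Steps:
Function('V')(w) = 1
L = 75 (L = Add(76, Mul(-1, 1)) = Add(76, -1) = 75)
Mul(Add(L, -138), 142) = Mul(Add(75, -138), 142) = Mul(-63, 142) = -8946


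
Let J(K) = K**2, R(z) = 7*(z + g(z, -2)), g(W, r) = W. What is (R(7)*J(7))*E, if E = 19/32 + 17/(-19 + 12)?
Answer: -140973/16 ≈ -8810.8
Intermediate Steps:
R(z) = 14*z (R(z) = 7*(z + z) = 7*(2*z) = 14*z)
E = -411/224 (E = 19*(1/32) + 17/(-7) = 19/32 + 17*(-1/7) = 19/32 - 17/7 = -411/224 ≈ -1.8348)
(R(7)*J(7))*E = ((14*7)*7**2)*(-411/224) = (98*49)*(-411/224) = 4802*(-411/224) = -140973/16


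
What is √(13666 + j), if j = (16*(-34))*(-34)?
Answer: √32162 ≈ 179.34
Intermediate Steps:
j = 18496 (j = -544*(-34) = 18496)
√(13666 + j) = √(13666 + 18496) = √32162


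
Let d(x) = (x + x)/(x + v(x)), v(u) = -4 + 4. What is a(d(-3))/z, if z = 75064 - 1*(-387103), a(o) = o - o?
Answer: 0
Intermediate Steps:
v(u) = 0
d(x) = 2 (d(x) = (x + x)/(x + 0) = (2*x)/x = 2)
a(o) = 0
z = 462167 (z = 75064 + 387103 = 462167)
a(d(-3))/z = 0/462167 = 0*(1/462167) = 0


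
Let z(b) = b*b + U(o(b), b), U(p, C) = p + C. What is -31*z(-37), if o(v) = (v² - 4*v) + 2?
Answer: -88381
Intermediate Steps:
o(v) = 2 + v² - 4*v
U(p, C) = C + p
z(b) = 2 - 3*b + 2*b² (z(b) = b*b + (b + (2 + b² - 4*b)) = b² + (2 + b² - 3*b) = 2 - 3*b + 2*b²)
-31*z(-37) = -31*(2 - 3*(-37) + 2*(-37)²) = -31*(2 + 111 + 2*1369) = -31*(2 + 111 + 2738) = -31*2851 = -88381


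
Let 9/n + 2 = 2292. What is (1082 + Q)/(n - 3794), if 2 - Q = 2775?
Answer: 3872390/8688251 ≈ 0.44570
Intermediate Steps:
Q = -2773 (Q = 2 - 1*2775 = 2 - 2775 = -2773)
n = 9/2290 (n = 9/(-2 + 2292) = 9/2290 ≈ 0.0039301)
(1082 + Q)/(n - 3794) = (1082 - 2773)/(9/2290 - 3794) = -1691/(-8688251/2290) = -1691*(-2290/8688251) = 3872390/8688251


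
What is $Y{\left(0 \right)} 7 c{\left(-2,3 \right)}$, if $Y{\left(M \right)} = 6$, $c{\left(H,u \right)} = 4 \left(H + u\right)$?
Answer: $168$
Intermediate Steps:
$c{\left(H,u \right)} = 4 H + 4 u$
$Y{\left(0 \right)} 7 c{\left(-2,3 \right)} = 6 \cdot 7 \left(4 \left(-2\right) + 4 \cdot 3\right) = 42 \left(-8 + 12\right) = 42 \cdot 4 = 168$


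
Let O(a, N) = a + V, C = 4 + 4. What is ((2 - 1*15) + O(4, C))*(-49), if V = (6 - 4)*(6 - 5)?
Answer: 343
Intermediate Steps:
C = 8
V = 2 (V = 2*1 = 2)
O(a, N) = 2 + a (O(a, N) = a + 2 = 2 + a)
((2 - 1*15) + O(4, C))*(-49) = ((2 - 1*15) + (2 + 4))*(-49) = ((2 - 15) + 6)*(-49) = (-13 + 6)*(-49) = -7*(-49) = 343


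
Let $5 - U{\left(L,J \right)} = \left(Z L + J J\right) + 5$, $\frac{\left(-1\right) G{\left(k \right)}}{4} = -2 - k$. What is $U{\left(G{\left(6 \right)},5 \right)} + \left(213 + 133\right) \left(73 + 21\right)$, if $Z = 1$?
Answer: $32467$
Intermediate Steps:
$G{\left(k \right)} = 8 + 4 k$ ($G{\left(k \right)} = - 4 \left(-2 - k\right) = 8 + 4 k$)
$U{\left(L,J \right)} = - L - J^{2}$ ($U{\left(L,J \right)} = 5 - \left(\left(1 L + J J\right) + 5\right) = 5 - \left(\left(L + J^{2}\right) + 5\right) = 5 - \left(5 + L + J^{2}\right) = - L - J^{2}$)
$U{\left(G{\left(6 \right)},5 \right)} + \left(213 + 133\right) \left(73 + 21\right) = \left(- (8 + 4 \cdot 6) - 5^{2}\right) + \left(213 + 133\right) \left(73 + 21\right) = \left(- (8 + 24) - 25\right) + 346 \cdot 94 = \left(\left(-1\right) 32 - 25\right) + 32524 = \left(-32 - 25\right) + 32524 = -57 + 32524 = 32467$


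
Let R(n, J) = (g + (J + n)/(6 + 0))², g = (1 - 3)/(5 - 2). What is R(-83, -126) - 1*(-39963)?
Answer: 164893/4 ≈ 41223.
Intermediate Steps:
g = -⅔ (g = -2/3 = -2*⅓ = -⅔ ≈ -0.66667)
R(n, J) = (-⅔ + J/6 + n/6)² (R(n, J) = (-⅔ + (J + n)/(6 + 0))² = (-⅔ + (J + n)/6)² = (-⅔ + (J + n)*(⅙))² = (-⅔ + (J/6 + n/6))² = (-⅔ + J/6 + n/6)²)
R(-83, -126) - 1*(-39963) = (-4 - 126 - 83)²/36 - 1*(-39963) = (1/36)*(-213)² + 39963 = (1/36)*45369 + 39963 = 5041/4 + 39963 = 164893/4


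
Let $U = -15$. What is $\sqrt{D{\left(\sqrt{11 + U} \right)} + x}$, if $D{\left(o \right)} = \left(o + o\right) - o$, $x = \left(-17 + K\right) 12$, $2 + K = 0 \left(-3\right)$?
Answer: $\sqrt{-228 + 2 i} \approx 0.06623 + 15.1 i$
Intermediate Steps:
$K = -2$ ($K = -2 + 0 \left(-3\right) = -2 + 0 = -2$)
$x = -228$ ($x = \left(-17 - 2\right) 12 = \left(-19\right) 12 = -228$)
$D{\left(o \right)} = o$ ($D{\left(o \right)} = 2 o - o = o$)
$\sqrt{D{\left(\sqrt{11 + U} \right)} + x} = \sqrt{\sqrt{11 - 15} - 228} = \sqrt{\sqrt{-4} - 228} = \sqrt{2 i - 228} = \sqrt{-228 + 2 i}$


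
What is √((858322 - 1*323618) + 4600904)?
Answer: 2*√1283902 ≈ 2266.2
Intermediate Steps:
√((858322 - 1*323618) + 4600904) = √((858322 - 323618) + 4600904) = √(534704 + 4600904) = √5135608 = 2*√1283902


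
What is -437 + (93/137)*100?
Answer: -50569/137 ≈ -369.12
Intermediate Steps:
-437 + (93/137)*100 = -437 + 9300/137 = -50569/137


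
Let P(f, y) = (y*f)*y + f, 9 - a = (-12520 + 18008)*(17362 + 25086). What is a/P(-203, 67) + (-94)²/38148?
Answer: 444740320097/1738537878 ≈ 255.81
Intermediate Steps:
a = -232954615 (a = 9 - (-12520 + 18008)*(17362 + 25086) = 9 - 5488*42448 = 9 - 1*232954624 = 9 - 232954624 = -232954615)
P(f, y) = f + f*y² (P(f, y) = (f*y)*y + f = f*y² + f = f + f*y²)
a/P(-203, 67) + (-94)²/38148 = -232954615*(-1/(203*(1 + 67²))) + (-94)²/38148 = -232954615*(-1/(203*(1 + 4489))) + 8836*(1/38148) = -232954615/((-203*4490)) + 2209/9537 = -232954615/(-911470) + 2209/9537 = -232954615*(-1/911470) + 2209/9537 = 46590923/182294 + 2209/9537 = 444740320097/1738537878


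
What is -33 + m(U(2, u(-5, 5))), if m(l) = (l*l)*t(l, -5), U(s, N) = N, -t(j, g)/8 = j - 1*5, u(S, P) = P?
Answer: -33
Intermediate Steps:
t(j, g) = 40 - 8*j (t(j, g) = -8*(j - 1*5) = -8*(j - 5) = -8*(-5 + j) = 40 - 8*j)
m(l) = l²*(40 - 8*l) (m(l) = (l*l)*(40 - 8*l) = l²*(40 - 8*l))
-33 + m(U(2, u(-5, 5))) = -33 + 8*5²*(5 - 1*5) = -33 + 8*25*(5 - 5) = -33 + 8*25*0 = -33 + 0 = -33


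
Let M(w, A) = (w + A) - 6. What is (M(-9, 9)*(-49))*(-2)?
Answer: -588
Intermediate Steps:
M(w, A) = -6 + A + w (M(w, A) = (A + w) - 6 = -6 + A + w)
(M(-9, 9)*(-49))*(-2) = ((-6 + 9 - 9)*(-49))*(-2) = -6*(-49)*(-2) = 294*(-2) = -588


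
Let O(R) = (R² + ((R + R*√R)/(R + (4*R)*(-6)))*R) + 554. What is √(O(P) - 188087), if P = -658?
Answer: √(129848133 + 15134*I*√658)/23 ≈ 495.44 + 0.74061*I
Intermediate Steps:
O(R) = 554 + R² - R/23 - R^(3/2)/23 (O(R) = (R² + ((R + R^(3/2))/(R - 24*R))*R) + 554 = (R² + ((R + R^(3/2))/((-23*R)))*R) + 554 = (R² + ((R + R^(3/2))*(-1/(23*R)))*R) + 554 = (R² + (-(R + R^(3/2))/(23*R))*R) + 554 = (R² + (-R/23 - R^(3/2)/23)) + 554 = (R² - R/23 - R^(3/2)/23) + 554 = 554 + R² - R/23 - R^(3/2)/23)
√(O(P) - 188087) = √((554 + (-658)² - 1/23*(-658) - (-658)*I*√658/23) - 188087) = √((554 + 432964 + 658/23 - (-658)*I*√658/23) - 188087) = √((554 + 432964 + 658/23 + 658*I*√658/23) - 188087) = √((9971572/23 + 658*I*√658/23) - 188087) = √(5645571/23 + 658*I*√658/23)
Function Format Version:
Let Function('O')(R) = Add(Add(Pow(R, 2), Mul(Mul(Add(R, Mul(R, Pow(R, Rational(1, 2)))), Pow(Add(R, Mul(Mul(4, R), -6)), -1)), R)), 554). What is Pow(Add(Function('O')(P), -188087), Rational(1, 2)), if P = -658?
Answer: Mul(Rational(1, 23), Pow(Add(129848133, Mul(15134, I, Pow(658, Rational(1, 2)))), Rational(1, 2))) ≈ Add(495.44, Mul(0.74061, I))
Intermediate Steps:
Function('O')(R) = Add(554, Pow(R, 2), Mul(Rational(-1, 23), R), Mul(Rational(-1, 23), Pow(R, Rational(3, 2)))) (Function('O')(R) = Add(Add(Pow(R, 2), Mul(Mul(Add(R, Pow(R, Rational(3, 2))), Pow(Add(R, Mul(-24, R)), -1)), R)), 554) = Add(Add(Pow(R, 2), Mul(Mul(Add(R, Pow(R, Rational(3, 2))), Pow(Mul(-23, R), -1)), R)), 554) = Add(Add(Pow(R, 2), Mul(Mul(Add(R, Pow(R, Rational(3, 2))), Mul(Rational(-1, 23), Pow(R, -1))), R)), 554) = Add(Add(Pow(R, 2), Mul(Mul(Rational(-1, 23), Pow(R, -1), Add(R, Pow(R, Rational(3, 2)))), R)), 554) = Add(Add(Pow(R, 2), Add(Mul(Rational(-1, 23), R), Mul(Rational(-1, 23), Pow(R, Rational(3, 2))))), 554) = Add(Add(Pow(R, 2), Mul(Rational(-1, 23), R), Mul(Rational(-1, 23), Pow(R, Rational(3, 2)))), 554) = Add(554, Pow(R, 2), Mul(Rational(-1, 23), R), Mul(Rational(-1, 23), Pow(R, Rational(3, 2)))))
Pow(Add(Function('O')(P), -188087), Rational(1, 2)) = Pow(Add(Add(554, Pow(-658, 2), Mul(Rational(-1, 23), -658), Mul(Rational(-1, 23), Pow(-658, Rational(3, 2)))), -188087), Rational(1, 2)) = Pow(Add(Add(554, 432964, Rational(658, 23), Mul(Rational(-1, 23), Mul(-658, I, Pow(658, Rational(1, 2))))), -188087), Rational(1, 2)) = Pow(Add(Add(554, 432964, Rational(658, 23), Mul(Rational(658, 23), I, Pow(658, Rational(1, 2)))), -188087), Rational(1, 2)) = Pow(Add(Add(Rational(9971572, 23), Mul(Rational(658, 23), I, Pow(658, Rational(1, 2)))), -188087), Rational(1, 2)) = Pow(Add(Rational(5645571, 23), Mul(Rational(658, 23), I, Pow(658, Rational(1, 2)))), Rational(1, 2))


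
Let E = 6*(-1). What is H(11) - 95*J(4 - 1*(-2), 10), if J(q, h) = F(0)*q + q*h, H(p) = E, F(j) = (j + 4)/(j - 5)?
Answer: -5250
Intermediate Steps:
F(j) = (4 + j)/(-5 + j)
E = -6
H(p) = -6
J(q, h) = -4*q/5 + h*q (J(q, h) = ((4 + 0)/(-5 + 0))*q + q*h = (4/(-5))*q + h*q = (-⅕*4)*q + h*q = -4*q/5 + h*q)
H(11) - 95*J(4 - 1*(-2), 10) = -6 - 19*(4 - 1*(-2))*(-4 + 5*10) = -6 - 19*(4 + 2)*(-4 + 50) = -6 - 19*6*46 = -6 - 95*276/5 = -6 - 5244 = -5250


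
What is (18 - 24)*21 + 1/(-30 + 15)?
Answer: -1891/15 ≈ -126.07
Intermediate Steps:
(18 - 24)*21 + 1/(-30 + 15) = -6*21 + 1/(-15) = -126 - 1/15 = -1891/15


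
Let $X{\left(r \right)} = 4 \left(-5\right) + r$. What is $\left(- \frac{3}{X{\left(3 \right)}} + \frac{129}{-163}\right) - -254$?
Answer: $\frac{702130}{2771} \approx 253.39$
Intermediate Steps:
$X{\left(r \right)} = -20 + r$
$\left(- \frac{3}{X{\left(3 \right)}} + \frac{129}{-163}\right) - -254 = \left(- \frac{3}{-20 + 3} + \frac{129}{-163}\right) - -254 = \left(- \frac{3}{-17} + 129 \left(- \frac{1}{163}\right)\right) + 254 = \left(\left(-3\right) \left(- \frac{1}{17}\right) - \frac{129}{163}\right) + 254 = \left(\frac{3}{17} - \frac{129}{163}\right) + 254 = - \frac{1704}{2771} + 254 = \frac{702130}{2771}$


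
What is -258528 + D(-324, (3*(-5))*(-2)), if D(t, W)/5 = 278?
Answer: -257138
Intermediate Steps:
D(t, W) = 1390 (D(t, W) = 5*278 = 1390)
-258528 + D(-324, (3*(-5))*(-2)) = -258528 + 1390 = -257138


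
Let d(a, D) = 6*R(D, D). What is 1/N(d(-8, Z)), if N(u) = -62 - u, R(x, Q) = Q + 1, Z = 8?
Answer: -1/116 ≈ -0.0086207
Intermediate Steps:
R(x, Q) = 1 + Q
d(a, D) = 6 + 6*D (d(a, D) = 6*(1 + D) = 6 + 6*D)
1/N(d(-8, Z)) = 1/(-62 - (6 + 6*8)) = 1/(-62 - (6 + 48)) = 1/(-62 - 1*54) = 1/(-62 - 54) = 1/(-116) = -1/116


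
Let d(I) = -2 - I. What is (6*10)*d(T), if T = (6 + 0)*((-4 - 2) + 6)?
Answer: -120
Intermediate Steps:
T = 0 (T = 6*(-6 + 6) = 6*0 = 0)
(6*10)*d(T) = (6*10)*(-2 - 1*0) = 60*(-2 + 0) = 60*(-2) = -120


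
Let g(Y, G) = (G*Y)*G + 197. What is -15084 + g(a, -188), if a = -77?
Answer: -2736375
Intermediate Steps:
g(Y, G) = 197 + Y*G² (g(Y, G) = Y*G² + 197 = 197 + Y*G²)
-15084 + g(a, -188) = -15084 + (197 - 77*(-188)²) = -15084 + (197 - 77*35344) = -15084 + (197 - 2721488) = -15084 - 2721291 = -2736375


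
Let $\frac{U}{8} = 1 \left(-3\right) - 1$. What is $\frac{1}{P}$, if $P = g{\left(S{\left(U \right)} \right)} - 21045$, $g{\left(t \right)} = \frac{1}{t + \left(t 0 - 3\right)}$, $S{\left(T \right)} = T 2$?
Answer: $- \frac{67}{1410016} \approx -4.7517 \cdot 10^{-5}$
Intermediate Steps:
$U = -32$ ($U = 8 \left(1 \left(-3\right) - 1\right) = 8 \left(-3 - 1\right) = 8 \left(-4\right) = -32$)
$S{\left(T \right)} = 2 T$
$g{\left(t \right)} = \frac{1}{-3 + t}$ ($g{\left(t \right)} = \frac{1}{t + \left(0 - 3\right)} = \frac{1}{t - 3} = \frac{1}{-3 + t}$)
$P = - \frac{1410016}{67}$ ($P = \frac{1}{-3 + 2 \left(-32\right)} - 21045 = \frac{1}{-3 - 64} - 21045 = \frac{1}{-67} - 21045 = - \frac{1}{67} - 21045 = - \frac{1410016}{67} \approx -21045.0$)
$\frac{1}{P} = \frac{1}{- \frac{1410016}{67}} = - \frac{67}{1410016}$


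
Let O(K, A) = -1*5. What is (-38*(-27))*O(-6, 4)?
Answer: -5130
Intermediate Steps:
O(K, A) = -5
(-38*(-27))*O(-6, 4) = -38*(-27)*(-5) = 1026*(-5) = -5130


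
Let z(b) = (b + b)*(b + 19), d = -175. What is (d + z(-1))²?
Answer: 44521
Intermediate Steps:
z(b) = 2*b*(19 + b) (z(b) = (2*b)*(19 + b) = 2*b*(19 + b))
(d + z(-1))² = (-175 + 2*(-1)*(19 - 1))² = (-175 + 2*(-1)*18)² = (-175 - 36)² = (-211)² = 44521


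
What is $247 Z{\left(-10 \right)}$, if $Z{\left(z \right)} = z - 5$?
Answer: $-3705$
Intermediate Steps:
$Z{\left(z \right)} = -5 + z$
$247 Z{\left(-10 \right)} = 247 \left(-5 - 10\right) = 247 \left(-15\right) = -3705$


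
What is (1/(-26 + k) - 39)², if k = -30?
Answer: 4774225/3136 ≈ 1522.4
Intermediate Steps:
(1/(-26 + k) - 39)² = (1/(-26 - 30) - 39)² = (1/(-56) - 39)² = (-1/56 - 39)² = (-2185/56)² = 4774225/3136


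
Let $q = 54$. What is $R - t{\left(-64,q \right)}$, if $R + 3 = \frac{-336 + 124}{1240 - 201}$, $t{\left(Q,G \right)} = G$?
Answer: $- \frac{59435}{1039} \approx -57.204$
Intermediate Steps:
$R = - \frac{3329}{1039}$ ($R = -3 + \frac{-336 + 124}{1240 - 201} = -3 - \frac{212}{1039} = - \frac{3329}{1039} \approx -3.204$)
$R - t{\left(-64,q \right)} = - \frac{3329}{1039} - 54 = - \frac{59435}{1039}$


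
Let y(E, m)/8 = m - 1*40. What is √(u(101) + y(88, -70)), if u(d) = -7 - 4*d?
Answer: I*√1291 ≈ 35.93*I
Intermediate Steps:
y(E, m) = -320 + 8*m (y(E, m) = 8*(m - 1*40) = 8*(m - 40) = 8*(-40 + m) = -320 + 8*m)
√(u(101) + y(88, -70)) = √((-7 - 4*101) + (-320 + 8*(-70))) = √((-7 - 404) + (-320 - 560)) = √(-411 - 880) = √(-1291) = I*√1291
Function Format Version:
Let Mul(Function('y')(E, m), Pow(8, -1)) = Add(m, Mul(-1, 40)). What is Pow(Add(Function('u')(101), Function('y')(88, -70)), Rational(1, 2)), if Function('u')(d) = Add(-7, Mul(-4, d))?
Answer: Mul(I, Pow(1291, Rational(1, 2))) ≈ Mul(35.930, I)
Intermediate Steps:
Function('y')(E, m) = Add(-320, Mul(8, m)) (Function('y')(E, m) = Mul(8, Add(m, Mul(-1, 40))) = Mul(8, Add(m, -40)) = Mul(8, Add(-40, m)) = Add(-320, Mul(8, m)))
Pow(Add(Function('u')(101), Function('y')(88, -70)), Rational(1, 2)) = Pow(Add(Add(-7, Mul(-4, 101)), Add(-320, Mul(8, -70))), Rational(1, 2)) = Pow(Add(Add(-7, -404), Add(-320, -560)), Rational(1, 2)) = Pow(Add(-411, -880), Rational(1, 2)) = Pow(-1291, Rational(1, 2)) = Mul(I, Pow(1291, Rational(1, 2)))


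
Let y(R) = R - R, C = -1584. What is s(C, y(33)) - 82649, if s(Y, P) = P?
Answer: -82649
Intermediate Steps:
y(R) = 0
s(C, y(33)) - 82649 = 0 - 82649 = -82649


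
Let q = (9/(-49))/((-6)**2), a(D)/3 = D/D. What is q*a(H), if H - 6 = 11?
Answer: -3/196 ≈ -0.015306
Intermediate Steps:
H = 17 (H = 6 + 11 = 17)
a(D) = 3 (a(D) = 3*(D/D) = 3*1 = 3)
q = -1/196 (q = (9*(-1/49))/36 = -9/49*1/36 = -1/196 ≈ -0.0051020)
q*a(H) = -1/196*3 = -3/196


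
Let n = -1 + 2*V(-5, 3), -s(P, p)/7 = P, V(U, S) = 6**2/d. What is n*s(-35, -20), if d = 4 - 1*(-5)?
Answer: 1715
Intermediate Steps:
d = 9 (d = 4 + 5 = 9)
V(U, S) = 4 (V(U, S) = 6**2/9 = 36*(1/9) = 4)
s(P, p) = -7*P
n = 7 (n = -1 + 2*4 = -1 + 8 = 7)
n*s(-35, -20) = 7*(-7*(-35)) = 7*245 = 1715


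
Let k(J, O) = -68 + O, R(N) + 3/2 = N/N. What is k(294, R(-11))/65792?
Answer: -137/131584 ≈ -0.0010412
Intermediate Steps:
R(N) = -½ (R(N) = -3/2 + N/N = -3/2 + 1 = -½)
k(294, R(-11))/65792 = (-68 - ½)/65792 = -137/2*1/65792 = -137/131584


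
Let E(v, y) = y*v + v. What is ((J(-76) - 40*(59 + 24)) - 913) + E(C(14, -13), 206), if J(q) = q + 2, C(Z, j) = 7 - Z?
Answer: -5756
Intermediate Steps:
J(q) = 2 + q
E(v, y) = v + v*y (E(v, y) = v*y + v = v + v*y)
((J(-76) - 40*(59 + 24)) - 913) + E(C(14, -13), 206) = (((2 - 76) - 40*(59 + 24)) - 913) + (7 - 1*14)*(1 + 206) = ((-74 - 40*83) - 913) + (7 - 14)*207 = ((-74 - 3320) - 913) - 7*207 = (-3394 - 913) - 1449 = -4307 - 1449 = -5756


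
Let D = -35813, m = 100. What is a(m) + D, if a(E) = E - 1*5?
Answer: -35718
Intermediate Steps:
a(E) = -5 + E (a(E) = E - 5 = -5 + E)
a(m) + D = (-5 + 100) - 35813 = 95 - 35813 = -35718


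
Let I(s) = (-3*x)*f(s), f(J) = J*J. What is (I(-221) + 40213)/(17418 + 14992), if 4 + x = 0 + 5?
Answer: -10631/3241 ≈ -3.2802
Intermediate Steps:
x = 1 (x = -4 + (0 + 5) = -4 + 5 = 1)
f(J) = J**2
I(s) = -3*s**2 (I(s) = (-3*1)*s**2 = -3*s**2)
(I(-221) + 40213)/(17418 + 14992) = (-3*(-221)**2 + 40213)/(17418 + 14992) = (-3*48841 + 40213)/32410 = (-146523 + 40213)*(1/32410) = -106310*1/32410 = -10631/3241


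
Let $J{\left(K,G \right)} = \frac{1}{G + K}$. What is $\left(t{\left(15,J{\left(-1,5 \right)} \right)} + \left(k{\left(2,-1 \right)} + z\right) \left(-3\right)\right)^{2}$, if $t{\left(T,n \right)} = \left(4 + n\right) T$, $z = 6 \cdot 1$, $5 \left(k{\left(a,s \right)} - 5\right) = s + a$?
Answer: $\frac{363609}{400} \approx 909.02$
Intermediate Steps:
$k{\left(a,s \right)} = 5 + \frac{a}{5} + \frac{s}{5}$ ($k{\left(a,s \right)} = 5 + \frac{s + a}{5} = 5 + \frac{a + s}{5} = 5 + \left(\frac{a}{5} + \frac{s}{5}\right) = 5 + \frac{a}{5} + \frac{s}{5}$)
$z = 6$
$t{\left(T,n \right)} = T \left(4 + n\right)$
$\left(t{\left(15,J{\left(-1,5 \right)} \right)} + \left(k{\left(2,-1 \right)} + z\right) \left(-3\right)\right)^{2} = \left(15 \left(4 + \frac{1}{5 - 1}\right) + \left(\left(5 + \frac{1}{5} \cdot 2 + \frac{1}{5} \left(-1\right)\right) + 6\right) \left(-3\right)\right)^{2} = \left(15 \left(4 + \frac{1}{4}\right) + \left(\left(5 + \frac{2}{5} - \frac{1}{5}\right) + 6\right) \left(-3\right)\right)^{2} = \left(15 \left(4 + \frac{1}{4}\right) + \left(\frac{26}{5} + 6\right) \left(-3\right)\right)^{2} = \left(15 \cdot \frac{17}{4} + \frac{56}{5} \left(-3\right)\right)^{2} = \left(\frac{255}{4} - \frac{168}{5}\right)^{2} = \left(\frac{603}{20}\right)^{2} = \frac{363609}{400}$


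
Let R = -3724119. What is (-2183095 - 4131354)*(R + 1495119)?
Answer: 14074906821000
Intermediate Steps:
(-2183095 - 4131354)*(R + 1495119) = (-2183095 - 4131354)*(-3724119 + 1495119) = -6314449*(-2229000) = 14074906821000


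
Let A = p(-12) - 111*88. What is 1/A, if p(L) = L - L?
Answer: -1/9768 ≈ -0.00010238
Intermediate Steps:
p(L) = 0
A = -9768 (A = 0 - 111*88 = 0 - 9768 = -9768)
1/A = 1/(-9768) = -1/9768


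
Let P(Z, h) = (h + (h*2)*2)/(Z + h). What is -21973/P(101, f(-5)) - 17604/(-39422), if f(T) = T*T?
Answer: -54570734928/2463875 ≈ -22148.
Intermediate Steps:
f(T) = T²
P(Z, h) = 5*h/(Z + h) (P(Z, h) = (h + (2*h)*2)/(Z + h) = (h + 4*h)/(Z + h) = (5*h)/(Z + h) = 5*h/(Z + h))
-21973/P(101, f(-5)) - 17604/(-39422) = -21973/(5*(-5)²/(101 + (-5)²)) - 17604/(-39422) = -21973/(5*25/(101 + 25)) - 17604*(-1/39422) = -21973/(5*25/126) + 8802/19711 = -21973/(5*25*(1/126)) + 8802/19711 = -21973/125/126 + 8802/19711 = -21973*126/125 + 8802/19711 = -2768598/125 + 8802/19711 = -54570734928/2463875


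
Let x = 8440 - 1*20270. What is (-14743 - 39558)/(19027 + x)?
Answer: -54301/7197 ≈ -7.5450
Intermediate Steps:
x = -11830 (x = 8440 - 20270 = -11830)
(-14743 - 39558)/(19027 + x) = (-14743 - 39558)/(19027 - 11830) = -54301/7197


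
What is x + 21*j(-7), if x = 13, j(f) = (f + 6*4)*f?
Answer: -2486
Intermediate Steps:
j(f) = f*(24 + f) (j(f) = (f + 24)*f = (24 + f)*f = f*(24 + f))
x + 21*j(-7) = 13 + 21*(-7*(24 - 7)) = 13 + 21*(-7*17) = 13 + 21*(-119) = 13 - 2499 = -2486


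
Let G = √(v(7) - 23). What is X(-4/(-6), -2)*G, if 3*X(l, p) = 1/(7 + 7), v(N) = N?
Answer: 2*I/21 ≈ 0.095238*I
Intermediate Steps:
X(l, p) = 1/42 (X(l, p) = 1/(3*(7 + 7)) = (⅓)/14 = (⅓)*(1/14) = 1/42)
G = 4*I (G = √(7 - 23) = √(-16) = 4*I ≈ 4.0*I)
X(-4/(-6), -2)*G = (4*I)/42 = 2*I/21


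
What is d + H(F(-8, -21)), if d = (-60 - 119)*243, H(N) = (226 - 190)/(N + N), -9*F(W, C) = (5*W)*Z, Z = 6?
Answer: -1739853/40 ≈ -43496.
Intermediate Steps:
F(W, C) = -10*W/3 (F(W, C) = -5*W*6/9 = -10*W/3)
H(N) = 18/N (H(N) = 36/((2*N)) = 36*(1/(2*N)) = 18/N)
d = -43497 (d = -179*243 = -43497)
d + H(F(-8, -21)) = -43497 + 18/((-10/3*(-8))) = -43497 + 18/(80/3) = -43497 + 18*(3/80) = -43497 + 27/40 = -1739853/40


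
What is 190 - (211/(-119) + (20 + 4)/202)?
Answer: 2303493/12019 ≈ 191.65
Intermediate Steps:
190 - (211/(-119) + (20 + 4)/202) = 190 - (211*(-1/119) + 24*(1/202)) = 190 - (-211/119 + 12/101) = 190 - 1*(-19883/12019) = 190 + 19883/12019 = 2303493/12019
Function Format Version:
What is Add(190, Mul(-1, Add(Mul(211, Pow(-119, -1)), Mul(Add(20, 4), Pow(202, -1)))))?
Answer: Rational(2303493, 12019) ≈ 191.65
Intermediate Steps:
Add(190, Mul(-1, Add(Mul(211, Pow(-119, -1)), Mul(Add(20, 4), Pow(202, -1))))) = Add(190, Mul(-1, Add(Mul(211, Rational(-1, 119)), Mul(24, Rational(1, 202))))) = Add(190, Mul(-1, Add(Rational(-211, 119), Rational(12, 101)))) = Add(190, Mul(-1, Rational(-19883, 12019))) = Add(190, Rational(19883, 12019)) = Rational(2303493, 12019)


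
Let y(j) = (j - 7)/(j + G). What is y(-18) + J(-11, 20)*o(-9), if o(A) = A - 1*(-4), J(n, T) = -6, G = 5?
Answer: 415/13 ≈ 31.923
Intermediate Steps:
o(A) = 4 + A (o(A) = A + 4 = 4 + A)
y(j) = (-7 + j)/(5 + j) (y(j) = (j - 7)/(j + 5) = (-7 + j)/(5 + j))
y(-18) + J(-11, 20)*o(-9) = (-7 - 18)/(5 - 18) - 6*(4 - 9) = -25/(-13) - 6*(-5) = -1/13*(-25) + 30 = 25/13 + 30 = 415/13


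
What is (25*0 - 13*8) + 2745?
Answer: 2641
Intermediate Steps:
(25*0 - 13*8) + 2745 = (0 - 104) + 2745 = -104 + 2745 = 2641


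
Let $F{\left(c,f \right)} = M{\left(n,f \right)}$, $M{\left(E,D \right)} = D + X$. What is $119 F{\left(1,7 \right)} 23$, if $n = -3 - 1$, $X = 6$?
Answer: $35581$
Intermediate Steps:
$n = -4$ ($n = -3 - 1 = -4$)
$M{\left(E,D \right)} = 6 + D$ ($M{\left(E,D \right)} = D + 6 = 6 + D$)
$F{\left(c,f \right)} = 6 + f$
$119 F{\left(1,7 \right)} 23 = 119 \left(6 + 7\right) 23 = 119 \cdot 13 \cdot 23 = 119 \cdot 299 = 35581$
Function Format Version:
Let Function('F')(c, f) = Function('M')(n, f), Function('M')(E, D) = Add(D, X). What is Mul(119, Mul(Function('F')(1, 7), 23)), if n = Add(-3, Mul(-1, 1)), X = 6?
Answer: 35581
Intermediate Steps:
n = -4 (n = Add(-3, -1) = -4)
Function('M')(E, D) = Add(6, D) (Function('M')(E, D) = Add(D, 6) = Add(6, D))
Function('F')(c, f) = Add(6, f)
Mul(119, Mul(Function('F')(1, 7), 23)) = Mul(119, Mul(Add(6, 7), 23)) = Mul(119, Mul(13, 23)) = Mul(119, 299) = 35581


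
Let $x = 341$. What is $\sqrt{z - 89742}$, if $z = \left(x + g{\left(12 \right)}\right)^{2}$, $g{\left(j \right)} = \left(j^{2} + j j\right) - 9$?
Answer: $\sqrt{294658} \approx 542.82$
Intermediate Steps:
$g{\left(j \right)} = -9 + 2 j^{2}$ ($g{\left(j \right)} = \left(j^{2} + j^{2}\right) - 9 = 2 j^{2} - 9 = -9 + 2 j^{2}$)
$z = 384400$ ($z = \left(341 - \left(9 - 2 \cdot 12^{2}\right)\right)^{2} = \left(341 + \left(-9 + 2 \cdot 144\right)\right)^{2} = \left(341 + \left(-9 + 288\right)\right)^{2} = \left(341 + 279\right)^{2} = 620^{2} = 384400$)
$\sqrt{z - 89742} = \sqrt{384400 - 89742} = \sqrt{294658}$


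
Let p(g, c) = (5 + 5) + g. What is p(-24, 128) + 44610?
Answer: 44596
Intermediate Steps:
p(g, c) = 10 + g
p(-24, 128) + 44610 = (10 - 24) + 44610 = -14 + 44610 = 44596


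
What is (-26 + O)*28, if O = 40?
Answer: 392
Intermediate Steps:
(-26 + O)*28 = (-26 + 40)*28 = 14*28 = 392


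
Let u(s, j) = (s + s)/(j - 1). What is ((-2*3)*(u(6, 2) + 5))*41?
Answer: -4182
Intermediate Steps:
u(s, j) = 2*s/(-1 + j) (u(s, j) = (2*s)/(-1 + j) = 2*s/(-1 + j))
((-2*3)*(u(6, 2) + 5))*41 = ((-2*3)*(2*6/(-1 + 2) + 5))*41 = -6*(2*6/1 + 5)*41 = -6*(2*6*1 + 5)*41 = -6*(12 + 5)*41 = -6*17*41 = -102*41 = -4182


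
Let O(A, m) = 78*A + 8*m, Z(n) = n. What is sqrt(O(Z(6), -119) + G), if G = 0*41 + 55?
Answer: I*sqrt(429) ≈ 20.712*I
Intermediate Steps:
O(A, m) = 8*m + 78*A
G = 55 (G = 0 + 55 = 55)
sqrt(O(Z(6), -119) + G) = sqrt((8*(-119) + 78*6) + 55) = sqrt((-952 + 468) + 55) = sqrt(-484 + 55) = sqrt(-429) = I*sqrt(429)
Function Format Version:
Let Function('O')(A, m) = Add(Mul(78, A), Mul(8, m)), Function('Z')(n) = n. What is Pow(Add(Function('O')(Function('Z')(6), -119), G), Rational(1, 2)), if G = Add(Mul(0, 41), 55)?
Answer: Mul(I, Pow(429, Rational(1, 2))) ≈ Mul(20.712, I)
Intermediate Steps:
Function('O')(A, m) = Add(Mul(8, m), Mul(78, A))
G = 55 (G = Add(0, 55) = 55)
Pow(Add(Function('O')(Function('Z')(6), -119), G), Rational(1, 2)) = Pow(Add(Add(Mul(8, -119), Mul(78, 6)), 55), Rational(1, 2)) = Pow(Add(Add(-952, 468), 55), Rational(1, 2)) = Pow(Add(-484, 55), Rational(1, 2)) = Pow(-429, Rational(1, 2)) = Mul(I, Pow(429, Rational(1, 2)))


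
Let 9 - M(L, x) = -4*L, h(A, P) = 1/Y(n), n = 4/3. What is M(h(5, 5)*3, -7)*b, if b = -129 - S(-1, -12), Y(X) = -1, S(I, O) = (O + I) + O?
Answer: 312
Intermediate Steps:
n = 4/3 (n = 4*(⅓) = 4/3 ≈ 1.3333)
S(I, O) = I + 2*O (S(I, O) = (I + O) + O = I + 2*O)
h(A, P) = -1 (h(A, P) = 1/(-1) = -1)
M(L, x) = 9 + 4*L (M(L, x) = 9 - (-4)*L = 9 + 4*L)
b = -104 (b = -129 - (-1 + 2*(-12)) = -129 - (-1 - 24) = -129 - 1*(-25) = -129 + 25 = -104)
M(h(5, 5)*3, -7)*b = (9 + 4*(-1*3))*(-104) = (9 + 4*(-3))*(-104) = (9 - 12)*(-104) = -3*(-104) = 312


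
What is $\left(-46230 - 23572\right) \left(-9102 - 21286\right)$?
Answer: $2121143176$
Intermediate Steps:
$\left(-46230 - 23572\right) \left(-9102 - 21286\right) = - 69802 \left(-9102 - 21286\right) = \left(-69802\right) \left(-30388\right) = 2121143176$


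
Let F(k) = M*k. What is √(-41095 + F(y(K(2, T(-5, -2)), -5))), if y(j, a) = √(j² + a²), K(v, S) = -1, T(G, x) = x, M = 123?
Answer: √(-41095 + 123*√26) ≈ 201.17*I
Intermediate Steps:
y(j, a) = √(a² + j²)
F(k) = 123*k
√(-41095 + F(y(K(2, T(-5, -2)), -5))) = √(-41095 + 123*√((-5)² + (-1)²)) = √(-41095 + 123*√(25 + 1)) = √(-41095 + 123*√26)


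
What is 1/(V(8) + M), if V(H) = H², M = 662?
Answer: 1/726 ≈ 0.0013774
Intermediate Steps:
1/(V(8) + M) = 1/(8² + 662) = 1/(64 + 662) = 1/726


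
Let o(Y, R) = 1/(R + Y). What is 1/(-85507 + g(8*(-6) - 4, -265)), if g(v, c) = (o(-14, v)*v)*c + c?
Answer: -33/2837366 ≈ -1.1631e-5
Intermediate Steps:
g(v, c) = c + c*v/(-14 + v) (g(v, c) = (v/(v - 14))*c + c = (v/(-14 + v))*c + c = c*v/(-14 + v) + c = c + c*v/(-14 + v))
1/(-85507 + g(8*(-6) - 4, -265)) = 1/(-85507 + 2*(-265)*(-7 + (8*(-6) - 4))/(-14 + (8*(-6) - 4))) = 1/(-85507 + 2*(-265)*(-7 + (-48 - 4))/(-14 + (-48 - 4))) = 1/(-85507 + 2*(-265)*(-7 - 52)/(-14 - 52)) = 1/(-85507 + 2*(-265)*(-59)/(-66)) = 1/(-85507 + 2*(-265)*(-1/66)*(-59)) = 1/(-85507 - 15635/33) = 1/(-2837366/33) = -33/2837366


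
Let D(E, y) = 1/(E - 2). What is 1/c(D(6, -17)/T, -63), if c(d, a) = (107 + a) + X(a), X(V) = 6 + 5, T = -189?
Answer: 1/55 ≈ 0.018182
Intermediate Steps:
X(V) = 11
D(E, y) = 1/(-2 + E)
c(d, a) = 118 + a (c(d, a) = (107 + a) + 11 = 118 + a)
1/c(D(6, -17)/T, -63) = 1/(118 - 63) = 1/55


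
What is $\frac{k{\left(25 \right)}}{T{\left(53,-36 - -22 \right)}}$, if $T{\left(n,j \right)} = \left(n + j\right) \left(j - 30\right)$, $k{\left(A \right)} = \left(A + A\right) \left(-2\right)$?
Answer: $\frac{25}{429} \approx 0.058275$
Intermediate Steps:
$k{\left(A \right)} = - 4 A$ ($k{\left(A \right)} = 2 A \left(-2\right) = - 4 A$)
$T{\left(n,j \right)} = \left(-30 + j\right) \left(j + n\right)$ ($T{\left(n,j \right)} = \left(j + n\right) \left(-30 + j\right) = \left(-30 + j\right) \left(j + n\right)$)
$\frac{k{\left(25 \right)}}{T{\left(53,-36 - -22 \right)}} = \frac{\left(-4\right) 25}{\left(-36 - -22\right)^{2} - 30 \left(-36 - -22\right) - 1590 + \left(-36 - -22\right) 53} = - \frac{100}{\left(-36 + 22\right)^{2} - 30 \left(-36 + 22\right) - 1590 + \left(-36 + 22\right) 53} = - \frac{100}{\left(-14\right)^{2} - -420 - 1590 - 742} = - \frac{100}{196 + 420 - 1590 - 742} = - \frac{100}{-1716} = \left(-100\right) \left(- \frac{1}{1716}\right) = \frac{25}{429}$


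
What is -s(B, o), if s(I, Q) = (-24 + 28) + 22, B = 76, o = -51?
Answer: -26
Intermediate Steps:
s(I, Q) = 26 (s(I, Q) = 4 + 22 = 26)
-s(B, o) = -1*26 = -26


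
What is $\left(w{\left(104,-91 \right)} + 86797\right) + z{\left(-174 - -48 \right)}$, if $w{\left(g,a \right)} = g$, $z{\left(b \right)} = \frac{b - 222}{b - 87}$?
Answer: $\frac{6170087}{71} \approx 86903.0$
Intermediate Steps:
$z{\left(b \right)} = \frac{-222 + b}{-87 + b}$
$\left(w{\left(104,-91 \right)} + 86797\right) + z{\left(-174 - -48 \right)} = \left(104 + 86797\right) + \frac{-222 - 126}{-87 - 126} = 86901 + \frac{-222 + \left(-174 + 48\right)}{-87 + \left(-174 + 48\right)} = 86901 + \frac{-222 - 126}{-87 - 126} = 86901 + \frac{1}{-213} \left(-348\right) = 86901 - - \frac{116}{71} = 86901 + \frac{116}{71} = \frac{6170087}{71}$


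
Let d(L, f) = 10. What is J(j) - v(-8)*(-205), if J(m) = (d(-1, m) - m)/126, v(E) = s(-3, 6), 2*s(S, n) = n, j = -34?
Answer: 38767/63 ≈ 615.35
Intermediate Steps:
s(S, n) = n/2
v(E) = 3 (v(E) = (1/2)*6 = 3)
J(m) = 5/63 - m/126 (J(m) = (10 - m)/126 = (10 - m)*(1/126) = 5/63 - m/126)
J(j) - v(-8)*(-205) = (5/63 - 1/126*(-34)) - 3*(-205) = (5/63 + 17/63) - 1*(-615) = 22/63 + 615 = 38767/63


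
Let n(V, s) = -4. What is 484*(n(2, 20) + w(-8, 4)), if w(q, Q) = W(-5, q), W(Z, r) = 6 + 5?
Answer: 3388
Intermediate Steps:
W(Z, r) = 11
w(q, Q) = 11
484*(n(2, 20) + w(-8, 4)) = 484*(-4 + 11) = 484*7 = 3388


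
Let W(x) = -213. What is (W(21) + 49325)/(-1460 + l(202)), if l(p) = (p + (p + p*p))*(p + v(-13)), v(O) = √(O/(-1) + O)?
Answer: 12278/2080639 ≈ 0.0059011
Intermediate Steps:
v(O) = 0 (v(O) = √(O*(-1) + O) = √(-O + O) = √0 = 0)
l(p) = p*(p² + 2*p) (l(p) = (p + (p + p*p))*(p + 0) = (p + (p + p²))*p = (p² + 2*p)*p = p*(p² + 2*p))
(W(21) + 49325)/(-1460 + l(202)) = (-213 + 49325)/(-1460 + 202²*(2 + 202)) = 49112/(-1460 + 40804*204) = 49112/(-1460 + 8324016) = 49112/8322556 = 49112*(1/8322556) = 12278/2080639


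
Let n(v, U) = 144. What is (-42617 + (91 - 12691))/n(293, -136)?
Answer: -55217/144 ≈ -383.45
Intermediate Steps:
(-42617 + (91 - 12691))/n(293, -136) = (-42617 + (91 - 12691))/144 = (-42617 - 12600)*(1/144) = -55217*1/144 = -55217/144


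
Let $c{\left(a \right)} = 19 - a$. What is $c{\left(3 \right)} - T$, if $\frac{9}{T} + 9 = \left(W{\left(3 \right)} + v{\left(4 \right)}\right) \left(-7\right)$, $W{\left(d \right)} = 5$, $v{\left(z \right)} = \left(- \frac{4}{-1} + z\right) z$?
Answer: $\frac{4297}{268} \approx 16.034$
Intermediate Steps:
$v{\left(z \right)} = z \left(4 + z\right)$ ($v{\left(z \right)} = \left(\left(-4\right) \left(-1\right) + z\right) z = \left(4 + z\right) z = z \left(4 + z\right)$)
$T = - \frac{9}{268}$ ($T = \frac{9}{-9 + \left(5 + 4 \left(4 + 4\right)\right) \left(-7\right)} = \frac{9}{-9 + \left(5 + 4 \cdot 8\right) \left(-7\right)} = \frac{9}{-9 + \left(5 + 32\right) \left(-7\right)} = \frac{9}{-9 + 37 \left(-7\right)} = \frac{9}{-9 - 259} = \frac{9}{-268} = 9 \left(- \frac{1}{268}\right) = - \frac{9}{268} \approx -0.033582$)
$c{\left(3 \right)} - T = \left(19 - 3\right) - - \frac{9}{268} = \left(19 - 3\right) + \frac{9}{268} = 16 + \frac{9}{268} = \frac{4297}{268}$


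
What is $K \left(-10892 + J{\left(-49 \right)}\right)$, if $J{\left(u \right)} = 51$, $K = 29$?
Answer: $-314389$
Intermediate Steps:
$K \left(-10892 + J{\left(-49 \right)}\right) = 29 \left(-10892 + 51\right) = 29 \left(-10841\right) = -314389$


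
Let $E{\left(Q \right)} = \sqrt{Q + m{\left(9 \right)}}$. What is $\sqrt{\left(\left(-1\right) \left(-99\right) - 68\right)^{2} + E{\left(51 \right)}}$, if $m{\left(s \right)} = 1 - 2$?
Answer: $\sqrt{961 + 5 \sqrt{2}} \approx 31.114$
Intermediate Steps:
$m{\left(s \right)} = -1$ ($m{\left(s \right)} = 1 - 2 = -1$)
$E{\left(Q \right)} = \sqrt{-1 + Q}$ ($E{\left(Q \right)} = \sqrt{Q - 1} = \sqrt{-1 + Q}$)
$\sqrt{\left(\left(-1\right) \left(-99\right) - 68\right)^{2} + E{\left(51 \right)}} = \sqrt{\left(\left(-1\right) \left(-99\right) - 68\right)^{2} + \sqrt{-1 + 51}} = \sqrt{\left(99 - 68\right)^{2} + \sqrt{50}} = \sqrt{31^{2} + 5 \sqrt{2}} = \sqrt{961 + 5 \sqrt{2}}$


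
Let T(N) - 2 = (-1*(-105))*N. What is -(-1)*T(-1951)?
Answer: -204853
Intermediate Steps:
T(N) = 2 + 105*N (T(N) = 2 + (-1*(-105))*N = 2 + 105*N)
-(-1)*T(-1951) = -(-1)*(2 + 105*(-1951)) = -(-1)*(2 - 204855) = -(-1)*(-204853) = -1*204853 = -204853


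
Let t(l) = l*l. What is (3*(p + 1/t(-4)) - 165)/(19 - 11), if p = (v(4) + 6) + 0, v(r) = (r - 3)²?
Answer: -2301/128 ≈ -17.977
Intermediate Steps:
v(r) = (-3 + r)²
p = 7 (p = ((-3 + 4)² + 6) + 0 = (1² + 6) + 0 = (1 + 6) + 0 = 7 + 0 = 7)
t(l) = l²
(3*(p + 1/t(-4)) - 165)/(19 - 11) = (3*(7 + 1/((-4)²)) - 165)/(19 - 11) = (3*(7 + 1/16) - 165)/8 = (3*(7 + 1/16) - 165)*(⅛) = (3*(113/16) - 165)*(⅛) = (339/16 - 165)*(⅛) = -2301/16*⅛ = -2301/128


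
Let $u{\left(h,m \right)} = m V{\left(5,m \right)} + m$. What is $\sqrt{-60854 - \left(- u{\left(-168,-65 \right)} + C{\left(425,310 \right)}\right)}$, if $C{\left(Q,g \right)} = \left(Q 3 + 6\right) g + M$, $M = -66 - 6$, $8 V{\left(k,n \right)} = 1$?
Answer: $\frac{i \sqrt{7327442}}{4} \approx 676.73 i$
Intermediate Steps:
$V{\left(k,n \right)} = \frac{1}{8}$ ($V{\left(k,n \right)} = \frac{1}{8} \cdot 1 = \frac{1}{8}$)
$M = -72$ ($M = -66 - 6 = -72$)
$u{\left(h,m \right)} = \frac{9 m}{8}$ ($u{\left(h,m \right)} = m \frac{1}{8} + m = \frac{m}{8} + m = \frac{9 m}{8}$)
$C{\left(Q,g \right)} = -72 + g \left(6 + 3 Q\right)$ ($C{\left(Q,g \right)} = \left(Q 3 + 6\right) g - 72 = \left(3 Q + 6\right) g - 72 = \left(6 + 3 Q\right) g - 72 = g \left(6 + 3 Q\right) - 72 = -72 + g \left(6 + 3 Q\right)$)
$\sqrt{-60854 - \left(- u{\left(-168,-65 \right)} + C{\left(425,310 \right)}\right)} = \sqrt{-60854 - \left(\frac{9}{8} + 1860 + 3 \cdot 425 \cdot 310\right)} = \sqrt{-60854 - \frac{3176889}{8}} = \sqrt{- \frac{3663721}{8}} = \frac{i \sqrt{7327442}}{4}$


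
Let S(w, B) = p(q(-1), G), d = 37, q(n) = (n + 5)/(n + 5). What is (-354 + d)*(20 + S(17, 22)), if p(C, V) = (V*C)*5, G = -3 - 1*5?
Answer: 6340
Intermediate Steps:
q(n) = 1 (q(n) = (5 + n)/(5 + n) = 1)
G = -8 (G = -3 - 5 = -8)
p(C, V) = 5*C*V (p(C, V) = (C*V)*5 = 5*C*V)
S(w, B) = -40 (S(w, B) = 5*1*(-8) = -40)
(-354 + d)*(20 + S(17, 22)) = (-354 + 37)*(20 - 40) = -317*(-20) = 6340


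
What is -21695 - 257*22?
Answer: -27349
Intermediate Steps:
-21695 - 257*22 = -21695 - 1*5654 = -21695 - 5654 = -27349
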